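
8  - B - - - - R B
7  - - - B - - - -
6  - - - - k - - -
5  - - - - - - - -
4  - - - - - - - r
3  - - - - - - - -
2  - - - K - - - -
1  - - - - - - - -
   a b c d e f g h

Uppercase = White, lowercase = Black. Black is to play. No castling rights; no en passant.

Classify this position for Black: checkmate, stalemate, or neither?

Black to move; black king on e6.
In check: yes, from the white bishop on d7.
King squares — d5: available; e5: attacked by Bb8; f5: attacked by Bd7; d6: attacked by Bb8; f6: attacked by Bh8; d7: available; e7: available; f7: available.
Legal moves for Black: Kf7, Ke7, Kxd7, Kd5.
Black is in check but has 4 legal moves → neither.

neither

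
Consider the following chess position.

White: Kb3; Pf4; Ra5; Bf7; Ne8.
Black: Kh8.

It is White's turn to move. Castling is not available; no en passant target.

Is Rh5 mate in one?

yes

After Rh5: black king on h8; in check: yes, from the white rook on h5.
King squares — g7: attacked by Ne8; h7: attacked by Rh5; g8: attacked by Bf7.
Black has no legal moves → checkmate.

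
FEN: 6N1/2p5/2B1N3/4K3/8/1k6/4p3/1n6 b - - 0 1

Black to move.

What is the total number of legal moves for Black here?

Black to move; king on b3.
In check: no.
Legal moves: Kc4, Kb4, Kc3, Ka3, Kc2, Kb2, Ka2, Nc3, Na3, Nd2, e1=Q+, e1=R+, e1=B, e1=N.
Count: 14.

14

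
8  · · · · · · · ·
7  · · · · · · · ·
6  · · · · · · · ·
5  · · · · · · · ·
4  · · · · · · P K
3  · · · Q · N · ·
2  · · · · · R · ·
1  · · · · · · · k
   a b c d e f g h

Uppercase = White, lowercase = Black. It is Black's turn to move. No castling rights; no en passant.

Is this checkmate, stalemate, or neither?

stalemate

Black to move; black king on h1.
In check: no.
King squares — g1: attacked by Nf3; g2: attacked by Rf2; h2: attacked by Rf2.
Legal moves for Black: none.
Not in check and no legal moves → stalemate.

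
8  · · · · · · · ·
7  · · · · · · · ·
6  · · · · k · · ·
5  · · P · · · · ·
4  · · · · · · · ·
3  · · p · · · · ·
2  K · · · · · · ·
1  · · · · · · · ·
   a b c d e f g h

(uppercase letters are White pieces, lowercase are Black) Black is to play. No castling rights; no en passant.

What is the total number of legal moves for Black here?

Black to move; king on e6.
In check: no.
Legal moves: Kf7, Ke7, Kd7, Kf6, Kf5, Ke5, Kd5, c2.
Count: 8.

8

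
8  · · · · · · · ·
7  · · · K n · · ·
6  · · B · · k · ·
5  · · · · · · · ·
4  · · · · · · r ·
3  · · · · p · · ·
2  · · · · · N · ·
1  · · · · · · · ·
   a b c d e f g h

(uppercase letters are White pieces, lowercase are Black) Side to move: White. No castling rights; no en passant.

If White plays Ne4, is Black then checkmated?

no

After Ne4: black king on f6; in check: yes, from the white knight on e4.
Black has 6 legal replies: Kg7, Kf7, Kg6, Kf5, Ke5, Rxe4.
In check but a legal move exists → not checkmate.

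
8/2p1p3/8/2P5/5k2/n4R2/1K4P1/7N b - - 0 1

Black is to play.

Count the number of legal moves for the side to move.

4

Black to move; king on f4.
In check: yes, from the white rook on f3.
Legal moves: Kg5, Ke5, Kg4, Ke4.
Count: 4.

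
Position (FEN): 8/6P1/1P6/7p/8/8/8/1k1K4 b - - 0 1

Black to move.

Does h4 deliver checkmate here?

After h4: white king on d1; in check: no.
White is not in check, so this cannot be checkmate.

no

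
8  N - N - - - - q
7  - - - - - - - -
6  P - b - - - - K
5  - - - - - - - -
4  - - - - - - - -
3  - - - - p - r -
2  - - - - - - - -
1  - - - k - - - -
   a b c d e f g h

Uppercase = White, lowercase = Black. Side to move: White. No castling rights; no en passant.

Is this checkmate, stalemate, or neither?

checkmate

White to move; white king on h6.
In check: yes, from the black queen on h8.
King squares — g5: attacked by Rg3; h5: attacked by Qh8; g6: attacked by Rg3; g7: attacked by Rg3; h7: attacked by Qh8.
Legal moves for White: none.
In check with no legal moves → checkmate.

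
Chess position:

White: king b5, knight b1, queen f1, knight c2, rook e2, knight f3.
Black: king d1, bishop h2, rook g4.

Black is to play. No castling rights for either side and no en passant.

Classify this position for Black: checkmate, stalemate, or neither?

checkmate

Black to move; black king on d1.
In check: yes, from the white queen on f1.
King squares — c1: attacked by Qf1; e1: attacked by Qf1; c2: attacked by Re2; d2: attacked by Nb1; e2: attacked by Qf1.
Legal moves for Black: none.
In check with no legal moves → checkmate.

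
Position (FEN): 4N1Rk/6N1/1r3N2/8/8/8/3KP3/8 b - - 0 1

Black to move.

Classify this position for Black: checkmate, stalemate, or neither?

Black to move; black king on h8.
In check: yes, from the white rook on g8.
King squares — g7: attacked by Ne8; h7: attacked by Nf6; g8: attacked by Nf6.
Legal moves for Black: none.
In check with no legal moves → checkmate.

checkmate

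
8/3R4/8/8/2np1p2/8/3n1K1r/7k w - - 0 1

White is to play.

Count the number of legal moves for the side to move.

White to move; king on f2.
In check: yes, from the black rook on h2.
Legal moves: Ke1.
Count: 1.

1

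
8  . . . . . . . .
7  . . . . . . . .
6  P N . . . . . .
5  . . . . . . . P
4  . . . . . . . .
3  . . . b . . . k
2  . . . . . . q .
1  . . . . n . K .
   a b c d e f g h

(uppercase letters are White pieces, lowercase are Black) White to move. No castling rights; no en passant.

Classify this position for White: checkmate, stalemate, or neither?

White to move; white king on g1.
In check: yes, from the black queen on g2.
King squares — f1: attacked by Qg2; h1: attacked by Qg2; f2: attacked by Qg2; g2: attacked by Ne1; h2: attacked by Qg2.
Legal moves for White: none.
In check with no legal moves → checkmate.

checkmate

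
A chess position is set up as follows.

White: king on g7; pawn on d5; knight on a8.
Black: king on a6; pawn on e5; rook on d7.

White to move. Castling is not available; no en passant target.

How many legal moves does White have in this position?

6

White to move; king on g7.
In check: yes, from the black rook on d7.
Legal moves: Kh8, Kg8, Kf8, Kh6, Kg6, Kf6.
Count: 6.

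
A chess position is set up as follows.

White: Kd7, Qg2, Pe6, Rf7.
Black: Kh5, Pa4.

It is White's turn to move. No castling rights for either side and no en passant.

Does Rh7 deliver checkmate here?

After Rh7: black king on h5; in check: yes, from the white rook on h7.
King squares — g4: attacked by Qg2; h4: attacked by Rh7; g5: attacked by Qg2; g6: attacked by Qg2; h6: attacked by Rh7.
Black has no legal moves → checkmate.

yes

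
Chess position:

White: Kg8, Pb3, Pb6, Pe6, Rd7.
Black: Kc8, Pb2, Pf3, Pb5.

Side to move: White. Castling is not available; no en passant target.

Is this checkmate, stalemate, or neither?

neither

White to move; white king on g8.
In check: no.
Legal moves for White include: Kh8, Kf8, Kh7, Kg7, Kf7, Rd8+, Rh7, Rg7, Rf7, Re7, Rc7+, Rb7, Ra7, Rd6, Rd5, Rd4, Rd3, Rd2, ... (list truncated; more exist).
White has legal moves and is not in check → neither.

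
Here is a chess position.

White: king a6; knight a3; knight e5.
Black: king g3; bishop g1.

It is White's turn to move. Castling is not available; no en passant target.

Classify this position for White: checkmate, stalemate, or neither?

White to move; white king on a6.
In check: no.
Legal moves for White: Kb7, Kb5, Ka5, Nf7, Nd7, Ng6, Nc6, Ng4, Nec4, Nf3, Nd3, Nb5, Nac4, Nc2, Nb1.
White has 15 legal moves and is not in check → neither.

neither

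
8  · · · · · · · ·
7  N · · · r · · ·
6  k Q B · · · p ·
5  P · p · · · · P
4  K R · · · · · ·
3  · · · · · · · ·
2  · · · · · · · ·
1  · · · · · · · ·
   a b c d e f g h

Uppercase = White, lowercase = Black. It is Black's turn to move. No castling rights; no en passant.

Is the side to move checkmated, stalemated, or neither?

Black to move; black king on a6.
In check: yes, from the white queen on b6.
King squares — a5: attacked by Ka4; b5: attacked by Ka4; b6: attacked by Rb4; a7: attacked by Qb6; b7: attacked by Qb6.
Legal moves for Black: none.
In check with no legal moves → checkmate.

checkmate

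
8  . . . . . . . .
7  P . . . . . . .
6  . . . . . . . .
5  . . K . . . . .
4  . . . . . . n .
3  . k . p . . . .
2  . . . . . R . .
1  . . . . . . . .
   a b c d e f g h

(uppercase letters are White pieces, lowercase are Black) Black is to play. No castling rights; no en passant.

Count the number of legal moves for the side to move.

Black to move; king on b3.
In check: no.
Legal moves: Nh6, Nf6, Ne5, Ne3, Nh2, Nxf2, Ka4, Kc3, Ka3, d2.
Count: 10.

10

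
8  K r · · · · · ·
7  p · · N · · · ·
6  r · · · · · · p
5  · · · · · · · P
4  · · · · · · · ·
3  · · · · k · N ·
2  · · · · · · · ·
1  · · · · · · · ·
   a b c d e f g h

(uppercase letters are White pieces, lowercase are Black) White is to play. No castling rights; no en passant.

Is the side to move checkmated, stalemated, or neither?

White to move; white king on a8.
In check: yes, from the black rook on b8.
Legal moves for White: Kxb8, Nxb8.
White is in check but has 2 legal moves → neither.

neither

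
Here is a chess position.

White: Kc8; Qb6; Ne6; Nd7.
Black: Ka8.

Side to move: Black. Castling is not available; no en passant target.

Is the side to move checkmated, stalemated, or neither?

stalemate

Black to move; black king on a8.
In check: no.
King squares — a7: attacked by Qb6; b7: attacked by Qb6; b8: attacked by Qb6.
Legal moves for Black: none.
Not in check and no legal moves → stalemate.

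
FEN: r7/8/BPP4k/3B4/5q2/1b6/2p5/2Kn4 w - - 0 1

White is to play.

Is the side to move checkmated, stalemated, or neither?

checkmate

White to move; white king on c1.
In check: yes, from the black queen on f4.
King squares — b1: attacked by Pc2; d1: attacked by Pc2; b2: attacked by Nd1; c2: attacked by Bb3; d2: attacked by Qf4.
Legal moves for White: none.
In check with no legal moves → checkmate.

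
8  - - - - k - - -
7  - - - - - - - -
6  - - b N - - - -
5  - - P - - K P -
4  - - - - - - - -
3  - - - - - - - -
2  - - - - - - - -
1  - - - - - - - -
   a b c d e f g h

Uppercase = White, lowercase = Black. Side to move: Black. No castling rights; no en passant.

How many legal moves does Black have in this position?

4

Black to move; king on e8.
In check: yes, from the white knight on d6.
Legal moves: Kf8, Kd8, Ke7, Kd7.
Count: 4.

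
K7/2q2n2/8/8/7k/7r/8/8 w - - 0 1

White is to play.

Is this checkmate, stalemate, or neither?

White to move; white king on a8.
In check: no.
King squares — a7: attacked by Qc7; b7: attacked by Qc7; b8: attacked by Qc7.
Legal moves for White: none.
Not in check and no legal moves → stalemate.

stalemate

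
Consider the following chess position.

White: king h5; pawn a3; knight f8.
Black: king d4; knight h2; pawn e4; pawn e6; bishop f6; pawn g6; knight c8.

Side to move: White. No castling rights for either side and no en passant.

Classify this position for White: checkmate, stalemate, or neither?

neither

White to move; white king on h5.
In check: yes, from the black pawn on g6.
King squares — g4: attacked by Nh2; h4: attacked by Bf6; g5: attacked by Bf6; g6: available; h6: available.
Legal moves for White: Kh6, Kxg6, Nxg6.
White is in check but has 3 legal moves → neither.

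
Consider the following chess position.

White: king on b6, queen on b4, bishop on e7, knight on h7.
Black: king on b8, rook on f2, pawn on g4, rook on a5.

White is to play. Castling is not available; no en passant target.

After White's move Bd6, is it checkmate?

no

After Bd6: black king on b8; in check: yes, from the white bishop on d6.
Black has 2 legal replies: Kc8, Ka8.
In check but a legal move exists → not checkmate.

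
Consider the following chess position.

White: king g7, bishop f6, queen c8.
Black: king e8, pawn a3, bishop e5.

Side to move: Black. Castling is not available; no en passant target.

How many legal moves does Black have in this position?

0

Black to move; king on e8.
In check: yes, from the white queen on c8.
Legal moves: none.
Count: 0.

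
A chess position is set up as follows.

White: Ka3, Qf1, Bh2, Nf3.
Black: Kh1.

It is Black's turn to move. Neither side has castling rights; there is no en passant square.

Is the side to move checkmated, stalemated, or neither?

Black to move; black king on h1.
In check: yes, from the white queen on f1.
King squares — g1: attacked by Qf1; g2: attacked by Qf1; h2: attacked by Nf3.
Legal moves for Black: none.
In check with no legal moves → checkmate.

checkmate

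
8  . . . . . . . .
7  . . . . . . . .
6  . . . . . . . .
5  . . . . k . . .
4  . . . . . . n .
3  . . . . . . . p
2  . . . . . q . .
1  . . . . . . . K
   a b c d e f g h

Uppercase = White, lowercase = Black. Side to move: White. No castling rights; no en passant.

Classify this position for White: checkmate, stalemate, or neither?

stalemate

White to move; white king on h1.
In check: no.
King squares — g1: attacked by Qf2; g2: attacked by Qf2; h2: attacked by Qf2.
Legal moves for White: none.
Not in check and no legal moves → stalemate.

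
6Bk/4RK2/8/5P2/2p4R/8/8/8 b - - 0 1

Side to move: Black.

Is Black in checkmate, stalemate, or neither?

Black to move; black king on h8.
In check: yes, from the white rook on h4.
King squares — g7: attacked by Kf7; h7: attacked by Rh4; g8: attacked by Kf7.
Legal moves for Black: none.
In check with no legal moves → checkmate.

checkmate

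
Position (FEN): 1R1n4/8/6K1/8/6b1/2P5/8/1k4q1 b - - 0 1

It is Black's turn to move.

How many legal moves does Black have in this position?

6

Black to move; king on b1.
In check: yes, from the white rook on b8.
Legal moves: Kc2, Ka2, Kc1, Ka1, Nb7, Qb6+.
Count: 6.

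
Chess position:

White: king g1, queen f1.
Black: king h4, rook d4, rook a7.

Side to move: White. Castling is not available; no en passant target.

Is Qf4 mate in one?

After Qf4: black king on h4; in check: yes, from the white queen on f4.
Black has 3 legal replies: Kh5, Kh3, Rxf4.
In check but a legal move exists → not checkmate.

no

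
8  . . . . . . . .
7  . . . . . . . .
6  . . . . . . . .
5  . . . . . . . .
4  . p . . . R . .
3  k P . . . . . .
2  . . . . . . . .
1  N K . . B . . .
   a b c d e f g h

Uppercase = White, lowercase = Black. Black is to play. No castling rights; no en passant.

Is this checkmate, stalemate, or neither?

Black to move; black king on a3.
In check: no.
King squares — a2: attacked by Kb1; b2: attacked by Kb1; b3: attacked by Na1; a4: attacked by Pb3; b4: own pawn.
Legal moves for Black: none.
Not in check and no legal moves → stalemate.

stalemate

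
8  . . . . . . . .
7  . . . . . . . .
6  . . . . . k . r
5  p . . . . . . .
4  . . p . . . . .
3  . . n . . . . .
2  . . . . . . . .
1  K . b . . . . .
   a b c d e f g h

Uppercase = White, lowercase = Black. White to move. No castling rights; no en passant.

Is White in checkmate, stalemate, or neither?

White to move; white king on a1.
In check: no.
King squares — b1: attacked by Nc3; a2: attacked by Nc3; b2: attacked by Bc1.
Legal moves for White: none.
Not in check and no legal moves → stalemate.

stalemate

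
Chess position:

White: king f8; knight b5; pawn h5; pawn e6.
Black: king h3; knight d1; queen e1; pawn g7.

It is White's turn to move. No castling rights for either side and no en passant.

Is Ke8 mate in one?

After Ke8: black king on h3; in check: no.
Black is not in check, so this cannot be checkmate.

no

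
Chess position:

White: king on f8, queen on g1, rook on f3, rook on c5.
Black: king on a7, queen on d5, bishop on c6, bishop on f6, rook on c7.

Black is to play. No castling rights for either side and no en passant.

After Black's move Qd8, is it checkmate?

yes

After Qd8: white king on f8; in check: yes, from the black queen on d8.
King squares — e7: attacked by Bf6; f7: attacked by Rc7; g7: attacked by Bf6; e8: attacked by Bc6; g8: attacked by Qd8.
White has no legal moves → checkmate.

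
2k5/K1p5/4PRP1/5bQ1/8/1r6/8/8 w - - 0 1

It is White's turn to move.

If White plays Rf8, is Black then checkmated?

yes

After Rf8: black king on c8; in check: yes, from the white rook on f8.
King squares — b7: attacked by Ka7; c7: own pawn; d7: attacked by Pe6; b8: attacked by Ka7; d8: attacked by Qg5.
Black has no legal moves → checkmate.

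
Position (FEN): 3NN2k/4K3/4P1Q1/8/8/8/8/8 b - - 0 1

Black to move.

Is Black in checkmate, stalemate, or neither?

stalemate

Black to move; black king on h8.
In check: no.
King squares — g7: attacked by Qg6; h7: attacked by Qg6; g8: attacked by Qg6.
Legal moves for Black: none.
Not in check and no legal moves → stalemate.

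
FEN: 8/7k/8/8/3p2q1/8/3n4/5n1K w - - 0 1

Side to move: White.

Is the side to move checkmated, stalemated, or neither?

stalemate

White to move; white king on h1.
In check: no.
King squares — g1: attacked by Qg4; g2: attacked by Qg4; h2: attacked by Nf1.
Legal moves for White: none.
Not in check and no legal moves → stalemate.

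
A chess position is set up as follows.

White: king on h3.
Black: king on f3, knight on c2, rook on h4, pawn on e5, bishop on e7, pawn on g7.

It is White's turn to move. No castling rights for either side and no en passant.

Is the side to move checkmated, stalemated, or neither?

checkmate

White to move; white king on h3.
In check: yes, from the black rook on h4.
King squares — g2: attacked by Kf3; h2: attacked by Rh4; g3: attacked by Kf3; g4: attacked by Kf3; h4: attacked by Be7.
Legal moves for White: none.
In check with no legal moves → checkmate.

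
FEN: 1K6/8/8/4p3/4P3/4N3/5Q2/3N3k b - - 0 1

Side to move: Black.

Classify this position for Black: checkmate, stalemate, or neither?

Black to move; black king on h1.
In check: no.
King squares — g1: attacked by Qf2; g2: attacked by Qf2; h2: attacked by Qf2.
Legal moves for Black: none.
Not in check and no legal moves → stalemate.

stalemate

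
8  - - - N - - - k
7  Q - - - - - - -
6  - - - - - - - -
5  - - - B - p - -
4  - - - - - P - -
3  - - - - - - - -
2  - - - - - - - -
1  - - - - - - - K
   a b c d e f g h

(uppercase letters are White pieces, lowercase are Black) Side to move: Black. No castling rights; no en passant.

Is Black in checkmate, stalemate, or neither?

stalemate

Black to move; black king on h8.
In check: no.
King squares — g7: attacked by Qa7; h7: attacked by Qa7; g8: attacked by Bd5.
Legal moves for Black: none.
Not in check and no legal moves → stalemate.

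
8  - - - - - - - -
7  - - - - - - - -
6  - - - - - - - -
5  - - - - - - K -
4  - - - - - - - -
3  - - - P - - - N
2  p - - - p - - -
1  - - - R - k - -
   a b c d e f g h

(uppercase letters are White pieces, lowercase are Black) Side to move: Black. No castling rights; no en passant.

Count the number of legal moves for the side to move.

Black to move; king on f1.
In check: yes, from the white rook on d1.
Legal moves: Kg2, exd1=Q, exd1=R, exd1=B, exd1=N, e1=Q, e1=R, e1=B, e1=N.
Count: 9.

9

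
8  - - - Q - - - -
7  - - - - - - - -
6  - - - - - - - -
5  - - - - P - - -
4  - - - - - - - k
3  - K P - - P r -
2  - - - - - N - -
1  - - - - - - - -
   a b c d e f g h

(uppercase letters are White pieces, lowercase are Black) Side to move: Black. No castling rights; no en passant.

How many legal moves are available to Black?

2

Black to move; king on h4.
In check: yes, from the white queen on d8.
Legal moves: Kh5, Rg5.
Count: 2.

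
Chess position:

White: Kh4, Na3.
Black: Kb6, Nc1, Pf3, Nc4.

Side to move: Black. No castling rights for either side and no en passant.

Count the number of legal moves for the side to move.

19

Black to move; king on b6.
In check: no.
Legal moves: Kc7, Kb7, Ka7, Kc6, Ka6, Kc5, Ka5, Nd6, Ne5, Na5, Ne3, Nxa3, Nd2, Nb2, Nd3, Nb3, Ne2, Na2, f2.
Count: 19.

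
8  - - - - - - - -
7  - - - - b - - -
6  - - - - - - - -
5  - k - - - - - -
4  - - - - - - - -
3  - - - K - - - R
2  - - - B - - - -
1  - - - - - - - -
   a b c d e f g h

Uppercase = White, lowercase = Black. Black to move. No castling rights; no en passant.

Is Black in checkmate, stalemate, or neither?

Black to move; black king on b5.
In check: no.
Legal moves for Black: Bf8, Bd8, Bf6, Bd6, Bg5, Bc5, Bh4, Bb4, Ba3, Kc6, Kb6, Ka6, Kc5, Ka4.
Black has 14 legal moves and is not in check → neither.

neither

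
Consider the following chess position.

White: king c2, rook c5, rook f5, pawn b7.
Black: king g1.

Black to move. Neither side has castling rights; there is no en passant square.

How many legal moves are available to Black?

3

Black to move; king on g1.
In check: no.
Legal moves: Kh2, Kg2, Kh1.
Count: 3.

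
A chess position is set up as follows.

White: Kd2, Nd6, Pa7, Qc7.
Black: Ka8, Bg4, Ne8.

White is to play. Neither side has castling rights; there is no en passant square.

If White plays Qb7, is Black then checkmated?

yes

After Qb7: black king on a8; in check: yes, from the white queen on b7.
King squares — a7: attacked by Qb7; b7: attacked by Nd6; b8: attacked by Pa7.
Black has no legal moves → checkmate.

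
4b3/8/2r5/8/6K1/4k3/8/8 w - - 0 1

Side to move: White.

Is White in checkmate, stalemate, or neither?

neither

White to move; white king on g4.
In check: no.
Legal moves for White: Kg5, Kf5, Kh4, Kh3, Kg3.
White has 5 legal moves and is not in check → neither.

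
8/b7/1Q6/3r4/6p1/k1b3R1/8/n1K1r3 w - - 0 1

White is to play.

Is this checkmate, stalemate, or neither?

White to move; white king on c1.
In check: yes, from the black rook on e1.
King squares — b1: attacked by Re1; d1: attacked by Re1; b2: attacked by Ka3; c2: attacked by Na1; d2: attacked by Bc3.
Legal moves for White: none.
In check with no legal moves → checkmate.

checkmate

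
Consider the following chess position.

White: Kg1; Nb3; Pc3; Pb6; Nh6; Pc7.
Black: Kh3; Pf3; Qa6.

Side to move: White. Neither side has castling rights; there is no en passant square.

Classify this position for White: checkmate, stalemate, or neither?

neither

White to move; white king on g1.
In check: no.
Legal moves for White: Ng8, Nf7, Nf5, Ng4, Nc5, Na5, Nd4, Nd2, Nc1, Na1, Kf2, Kh1, c8=Q+, c8=R, c8=B+, c8=N, b7, c4.
White has 18 legal moves and is not in check → neither.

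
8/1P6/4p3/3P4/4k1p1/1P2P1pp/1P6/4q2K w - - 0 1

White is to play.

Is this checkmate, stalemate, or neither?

White to move; white king on h1.
In check: yes, from the black queen on e1.
King squares — g1: attacked by Qe1; g2: attacked by Ph3; h2: attacked by Pg3.
Legal moves for White: none.
In check with no legal moves → checkmate.

checkmate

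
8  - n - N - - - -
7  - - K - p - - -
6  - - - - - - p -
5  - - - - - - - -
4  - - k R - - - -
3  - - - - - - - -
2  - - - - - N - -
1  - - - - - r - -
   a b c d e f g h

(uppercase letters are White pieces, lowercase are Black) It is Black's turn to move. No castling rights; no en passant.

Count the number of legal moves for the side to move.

Black to move; king on c4.
In check: yes, from the white rook on d4.
Legal moves: Kc5, Kb5, Kxd4, Kc3, Kb3.
Count: 5.

5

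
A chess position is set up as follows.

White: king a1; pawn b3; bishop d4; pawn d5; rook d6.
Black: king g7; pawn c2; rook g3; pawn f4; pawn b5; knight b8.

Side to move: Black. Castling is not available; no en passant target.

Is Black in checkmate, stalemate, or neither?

Black to move; black king on g7.
In check: yes, from the white bishop on d4.
Legal moves for Black: Kg8, Kf8, Kh7, Kf7.
Black is in check but has 4 legal moves → neither.

neither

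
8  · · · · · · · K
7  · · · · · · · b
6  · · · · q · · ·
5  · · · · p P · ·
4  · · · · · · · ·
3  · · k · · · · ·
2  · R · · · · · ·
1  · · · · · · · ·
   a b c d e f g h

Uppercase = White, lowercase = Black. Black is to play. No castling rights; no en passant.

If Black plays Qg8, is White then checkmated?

After Qg8: white king on h8; in check: yes, from the black queen on g8.
King squares — g7: attacked by Qg8; h7: attacked by Qg8; g8: attacked by Bh7.
White has no legal moves → checkmate.

yes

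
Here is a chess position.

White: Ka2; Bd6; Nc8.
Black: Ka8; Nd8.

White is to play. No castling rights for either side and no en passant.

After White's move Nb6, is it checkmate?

After Nb6: black king on a8; in check: yes, from the white knight on b6.
Black has 2 legal replies: Kb7, Ka7.
In check but a legal move exists → not checkmate.

no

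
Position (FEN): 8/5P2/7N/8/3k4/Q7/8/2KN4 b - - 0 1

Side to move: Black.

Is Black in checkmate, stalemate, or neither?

Black to move; black king on d4.
In check: no.
Legal moves for Black: Ke5, Kd5, Ke4, Kc4.
Black has 4 legal moves and is not in check → neither.

neither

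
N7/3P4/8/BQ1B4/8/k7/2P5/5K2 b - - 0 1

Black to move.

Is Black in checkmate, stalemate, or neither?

stalemate

Black to move; black king on a3.
In check: no.
King squares — a2: attacked by Bd5; b2: attacked by Qb5; b3: attacked by Pc2; a4: attacked by Qb5; b4: attacked by Ba5.
Legal moves for Black: none.
Not in check and no legal moves → stalemate.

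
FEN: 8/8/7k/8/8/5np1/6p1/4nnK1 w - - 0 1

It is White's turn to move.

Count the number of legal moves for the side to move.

White to move; king on g1.
In check: yes, from the black knight on f3.
Legal moves: none.
Count: 0.

0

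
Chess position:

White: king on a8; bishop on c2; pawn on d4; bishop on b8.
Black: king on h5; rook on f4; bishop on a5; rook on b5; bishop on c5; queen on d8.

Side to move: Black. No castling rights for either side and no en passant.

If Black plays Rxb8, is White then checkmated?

yes

After Rxb8: white king on a8; in check: yes, from the black rook on b8.
King squares — a7: attacked by Bc5; b7: attacked by Rb8; b8: attacked by Qd8.
White has no legal moves → checkmate.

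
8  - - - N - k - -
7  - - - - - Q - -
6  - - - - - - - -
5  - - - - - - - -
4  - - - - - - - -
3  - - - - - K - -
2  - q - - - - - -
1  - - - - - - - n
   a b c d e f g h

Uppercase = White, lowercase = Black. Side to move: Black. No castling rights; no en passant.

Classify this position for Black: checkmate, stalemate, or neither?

Black to move; black king on f8.
In check: yes, from the white queen on f7.
King squares — e7: attacked by Qf7; f7: attacked by Nd8; g7: attacked by Qf7; e8: attacked by Qf7; g8: attacked by Qf7.
Legal moves for Black: none.
In check with no legal moves → checkmate.

checkmate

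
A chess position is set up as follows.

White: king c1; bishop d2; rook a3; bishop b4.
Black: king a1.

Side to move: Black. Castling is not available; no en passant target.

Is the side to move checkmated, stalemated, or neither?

checkmate

Black to move; black king on a1.
In check: yes, from the white rook on a3.
King squares — b1: attacked by Kc1; a2: attacked by Ra3; b2: attacked by Kc1.
Legal moves for Black: none.
In check with no legal moves → checkmate.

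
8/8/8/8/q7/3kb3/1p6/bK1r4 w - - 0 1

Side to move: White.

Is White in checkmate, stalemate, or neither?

checkmate

White to move; white king on b1.
In check: yes, from the black rook on d1.
King squares — a1: attacked by Rd1; c1: attacked by Rd1; a2: attacked by Qa4; b2: attacked by Ba1; c2: attacked by Kd3.
Legal moves for White: none.
In check with no legal moves → checkmate.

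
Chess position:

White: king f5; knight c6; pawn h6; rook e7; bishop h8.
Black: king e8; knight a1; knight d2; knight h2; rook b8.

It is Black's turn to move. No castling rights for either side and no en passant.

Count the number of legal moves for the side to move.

1

Black to move; king on e8.
In check: yes, from the white rook on e7.
Legal moves: Kf8.
Count: 1.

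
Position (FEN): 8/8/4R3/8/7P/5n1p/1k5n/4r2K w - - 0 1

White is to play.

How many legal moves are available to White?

1

White to move; king on h1.
In check: yes, from the black rook on e1.
Legal moves: Rxe1.
Count: 1.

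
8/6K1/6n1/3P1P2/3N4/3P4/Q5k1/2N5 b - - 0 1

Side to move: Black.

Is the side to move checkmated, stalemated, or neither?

Black to move; black king on g2.
In check: yes, from the white queen on a2.
Legal moves for Black: Kh3, Kg3, Kh1, Kg1, Kf1.
Black is in check but has 5 legal moves → neither.

neither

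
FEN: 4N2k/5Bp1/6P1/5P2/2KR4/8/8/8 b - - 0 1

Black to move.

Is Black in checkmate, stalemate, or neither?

stalemate

Black to move; black king on h8.
In check: no.
King squares — g7: own pawn; h7: attacked by Pg6; g8: attacked by Bf7.
Legal moves for Black: none.
Not in check and no legal moves → stalemate.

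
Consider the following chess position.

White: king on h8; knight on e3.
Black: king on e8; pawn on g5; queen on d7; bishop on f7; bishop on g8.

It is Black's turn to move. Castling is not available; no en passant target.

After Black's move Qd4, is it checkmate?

yes

After Qd4: white king on h8; in check: yes, from the black queen on d4.
King squares — g7: attacked by Qd4; h7: attacked by Bg8; g8: attacked by Bf7.
White has no legal moves → checkmate.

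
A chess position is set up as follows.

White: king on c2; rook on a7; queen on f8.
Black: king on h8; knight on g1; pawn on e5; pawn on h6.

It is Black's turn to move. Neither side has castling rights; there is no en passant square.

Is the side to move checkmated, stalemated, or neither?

Black to move; black king on h8.
In check: yes, from the white queen on f8.
King squares — g7: attacked by Ra7; h7: attacked by Ra7; g8: attacked by Qf8.
Legal moves for Black: none.
In check with no legal moves → checkmate.

checkmate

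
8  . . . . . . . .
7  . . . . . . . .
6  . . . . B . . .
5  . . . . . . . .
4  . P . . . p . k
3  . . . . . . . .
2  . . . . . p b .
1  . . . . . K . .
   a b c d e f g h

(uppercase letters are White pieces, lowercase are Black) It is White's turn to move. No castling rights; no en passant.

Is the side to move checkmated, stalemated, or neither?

White to move; white king on f1.
In check: yes, from the black bishop on g2.
King squares — e1: attacked by Pf2; g1: attacked by Pf2; e2: available; f2: available; g2: available.
Legal moves for White: Kxg2, Kxf2, Ke2.
White is in check but has 3 legal moves → neither.

neither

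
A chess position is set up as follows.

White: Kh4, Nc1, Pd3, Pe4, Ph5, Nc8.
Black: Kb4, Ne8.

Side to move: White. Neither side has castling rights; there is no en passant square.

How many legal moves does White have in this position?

White to move; king on h4.
In check: no.
Legal moves: Ne7, Na7, Nd6, Nb6, Kg5, Kg4, Kh3, Kg3, Nb3, Ne2, Na2+, h6, e5, d4.
Count: 14.

14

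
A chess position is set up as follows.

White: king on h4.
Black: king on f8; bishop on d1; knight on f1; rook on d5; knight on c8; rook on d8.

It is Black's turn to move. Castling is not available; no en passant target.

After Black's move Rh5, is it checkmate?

After Rh5: white king on h4; in check: yes, from the black rook on h5.
King squares — g3: attacked by Nf1; h3: attacked by Rh5; g4: attacked by Bd1; g5: attacked by Rh5; h5: attacked by Bd1.
White has no legal moves → checkmate.

yes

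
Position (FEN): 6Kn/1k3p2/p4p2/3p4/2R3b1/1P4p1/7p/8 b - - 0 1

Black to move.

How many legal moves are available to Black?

Black to move; king on b7.
In check: no.
Legal moves: Ng6, Kb8, Ka8, Ka7, Kb6, Bc8, Bd7, Be6, Bh5, Bf5, Bh3, Bf3, Be2, Bd1, dxc4, f5, a5, d4, g2, h1=Q, h1=R, h1=B, h1=N.
Count: 23.

23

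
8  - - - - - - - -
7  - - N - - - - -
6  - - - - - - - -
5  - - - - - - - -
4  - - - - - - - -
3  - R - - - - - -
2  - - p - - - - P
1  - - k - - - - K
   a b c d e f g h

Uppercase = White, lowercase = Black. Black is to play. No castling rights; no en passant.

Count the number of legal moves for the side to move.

2

Black to move; king on c1.
In check: no.
Legal moves: Kd2, Kd1.
Count: 2.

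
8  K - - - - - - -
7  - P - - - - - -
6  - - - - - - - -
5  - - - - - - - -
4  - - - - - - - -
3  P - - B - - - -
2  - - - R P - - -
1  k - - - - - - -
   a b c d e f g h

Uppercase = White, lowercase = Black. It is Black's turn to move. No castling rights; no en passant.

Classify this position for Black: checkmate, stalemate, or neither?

stalemate

Black to move; black king on a1.
In check: no.
King squares — b1: attacked by Bd3; a2: attacked by Rd2; b2: attacked by Rd2.
Legal moves for Black: none.
Not in check and no legal moves → stalemate.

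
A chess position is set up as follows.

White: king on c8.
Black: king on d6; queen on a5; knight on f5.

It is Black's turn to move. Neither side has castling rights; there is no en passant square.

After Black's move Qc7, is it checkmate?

After Qc7: white king on c8; in check: yes, from the black queen on c7.
King squares — b7: attacked by Qc7; c7: attacked by Kd6; d7: attacked by Kd6; b8: attacked by Qc7; d8: attacked by Qc7.
White has no legal moves → checkmate.

yes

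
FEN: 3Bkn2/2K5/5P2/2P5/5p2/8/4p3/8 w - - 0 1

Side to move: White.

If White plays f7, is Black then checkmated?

After f7: black king on e8; in check: yes, from the white pawn on f7.
Black has 1 legal reply: Kxf7.
In check but a legal move exists → not checkmate.

no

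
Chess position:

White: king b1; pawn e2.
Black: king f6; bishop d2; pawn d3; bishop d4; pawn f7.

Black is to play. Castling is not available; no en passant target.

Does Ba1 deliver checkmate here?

After Ba1: white king on b1; in check: no.
White is not in check, so this cannot be checkmate.

no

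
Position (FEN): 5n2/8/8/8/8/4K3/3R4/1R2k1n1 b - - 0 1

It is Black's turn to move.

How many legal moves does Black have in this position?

Black to move; king on e1.
In check: yes, from the white rook on b1.
Legal moves: none.
Count: 0.

0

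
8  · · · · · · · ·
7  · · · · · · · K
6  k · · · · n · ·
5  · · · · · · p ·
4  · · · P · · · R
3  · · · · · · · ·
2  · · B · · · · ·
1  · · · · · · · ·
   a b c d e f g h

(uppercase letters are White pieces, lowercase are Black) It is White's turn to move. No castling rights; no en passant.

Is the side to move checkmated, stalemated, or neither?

neither

White to move; white king on h7.
In check: yes, from the black knight on f6.
Legal moves for White: Kh8, Kg7, Kh6, Kg6.
White is in check but has 4 legal moves → neither.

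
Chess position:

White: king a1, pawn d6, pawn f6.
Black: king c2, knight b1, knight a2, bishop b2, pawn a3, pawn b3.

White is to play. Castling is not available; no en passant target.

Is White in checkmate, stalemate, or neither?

checkmate

White to move; white king on a1.
In check: yes, from the black bishop on b2.
King squares — b1: attacked by Kc2; a2: attacked by Pb3; b2: attacked by Kc2.
Legal moves for White: none.
In check with no legal moves → checkmate.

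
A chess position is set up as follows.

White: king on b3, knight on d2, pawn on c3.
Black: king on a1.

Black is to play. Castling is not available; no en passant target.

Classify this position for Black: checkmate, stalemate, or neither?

Black to move; black king on a1.
In check: no.
King squares — b1: attacked by Nd2; a2: attacked by Kb3; b2: attacked by Kb3.
Legal moves for Black: none.
Not in check and no legal moves → stalemate.

stalemate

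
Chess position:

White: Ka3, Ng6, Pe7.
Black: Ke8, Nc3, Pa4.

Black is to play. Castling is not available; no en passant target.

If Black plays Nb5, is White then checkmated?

After Nb5: white king on a3; in check: yes, from the black knight on b5.
White has 4 legal replies: Kb4, Kxa4, Kb2, Ka2.
In check but a legal move exists → not checkmate.

no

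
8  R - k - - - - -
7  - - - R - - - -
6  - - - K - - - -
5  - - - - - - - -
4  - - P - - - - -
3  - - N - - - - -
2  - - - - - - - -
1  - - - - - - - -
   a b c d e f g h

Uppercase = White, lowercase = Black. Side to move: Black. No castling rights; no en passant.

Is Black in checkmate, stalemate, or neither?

Black to move; black king on c8.
In check: yes, from the white rook on a8.
King squares — b7: attacked by Rd7; c7: attacked by Kd6; d7: attacked by Kd6; b8: attacked by Ra8; d8: attacked by Rd7.
Legal moves for Black: none.
In check with no legal moves → checkmate.

checkmate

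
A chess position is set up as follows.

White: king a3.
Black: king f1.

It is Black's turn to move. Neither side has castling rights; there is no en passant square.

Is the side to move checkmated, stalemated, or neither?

neither

Black to move; black king on f1.
In check: no.
Legal moves for Black: Kg2, Kf2, Ke2, Kg1, Ke1.
Black has 5 legal moves and is not in check → neither.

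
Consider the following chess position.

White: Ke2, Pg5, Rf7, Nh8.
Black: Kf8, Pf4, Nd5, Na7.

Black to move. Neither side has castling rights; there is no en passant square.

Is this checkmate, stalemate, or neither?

Black to move; black king on f8.
In check: yes, from the white rook on f7.
King squares — e7: attacked by Rf7; f7: attacked by Nh8; g7: attacked by Rf7; e8: available; g8: available.
Legal moves for Black: Kg8, Ke8.
Black is in check but has 2 legal moves → neither.

neither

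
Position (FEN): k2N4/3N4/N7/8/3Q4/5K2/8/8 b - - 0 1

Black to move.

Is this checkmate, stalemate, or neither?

stalemate

Black to move; black king on a8.
In check: no.
King squares — a7: attacked by Qd4; b7: attacked by Nd8; b8: attacked by Na6.
Legal moves for Black: none.
Not in check and no legal moves → stalemate.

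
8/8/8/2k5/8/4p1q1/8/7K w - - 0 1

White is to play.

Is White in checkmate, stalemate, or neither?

stalemate

White to move; white king on h1.
In check: no.
King squares — g1: attacked by Qg3; g2: attacked by Qg3; h2: attacked by Qg3.
Legal moves for White: none.
Not in check and no legal moves → stalemate.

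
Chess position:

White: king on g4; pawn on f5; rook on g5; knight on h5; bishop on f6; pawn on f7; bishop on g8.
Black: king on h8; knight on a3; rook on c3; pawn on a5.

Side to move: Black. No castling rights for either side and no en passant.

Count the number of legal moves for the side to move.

0

Black to move; king on h8.
In check: yes, from the white bishop on f6.
Legal moves: none.
Count: 0.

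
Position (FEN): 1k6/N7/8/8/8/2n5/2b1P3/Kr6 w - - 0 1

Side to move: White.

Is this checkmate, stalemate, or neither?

checkmate

White to move; white king on a1.
In check: yes, from the black rook on b1.
King squares — b1: attacked by Bc2; a2: attacked by Nc3; b2: attacked by Rb1.
Legal moves for White: none.
In check with no legal moves → checkmate.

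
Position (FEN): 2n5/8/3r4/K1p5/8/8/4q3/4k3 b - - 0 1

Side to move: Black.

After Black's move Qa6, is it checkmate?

After Qa6: white king on a5; in check: yes, from the black queen on a6.
King squares — a4: attacked by Qa6; b4: attacked by Pc5; b5: attacked by Qa6; a6: attacked by Rd6; b6: attacked by Qa6.
White has no legal moves → checkmate.

yes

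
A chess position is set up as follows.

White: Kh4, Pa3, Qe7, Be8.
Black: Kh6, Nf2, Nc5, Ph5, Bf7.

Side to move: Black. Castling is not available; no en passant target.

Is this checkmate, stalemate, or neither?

neither

Black to move; black king on h6.
In check: no.
Legal moves for Black include: Bg8, Bxe8, Bg6, Be6, Bd5, Bc4, Bb3, Ba2, Kh7, Kg7, Kg6, Nd7, Nb7, Ne6, Na6, Nce4, Na4, Ncd3, ... (list truncated; more exist).
Black has legal moves and is not in check → neither.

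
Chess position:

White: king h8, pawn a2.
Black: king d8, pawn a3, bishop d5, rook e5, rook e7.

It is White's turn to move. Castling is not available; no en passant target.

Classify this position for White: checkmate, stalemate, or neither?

stalemate

White to move; white king on h8.
In check: no.
King squares — g7: attacked by Re7; h7: attacked by Re7; g8: attacked by Bd5.
Legal moves for White: none.
Not in check and no legal moves → stalemate.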